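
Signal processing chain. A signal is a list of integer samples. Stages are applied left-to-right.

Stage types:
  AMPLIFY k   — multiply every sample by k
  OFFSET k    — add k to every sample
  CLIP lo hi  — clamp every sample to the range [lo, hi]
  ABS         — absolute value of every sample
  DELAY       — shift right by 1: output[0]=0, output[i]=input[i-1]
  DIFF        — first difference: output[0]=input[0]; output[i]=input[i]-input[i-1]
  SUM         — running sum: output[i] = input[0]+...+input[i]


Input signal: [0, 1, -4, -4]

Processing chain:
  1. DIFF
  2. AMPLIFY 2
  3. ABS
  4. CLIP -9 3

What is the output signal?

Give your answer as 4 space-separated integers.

Input: [0, 1, -4, -4]
Stage 1 (DIFF): s[0]=0, 1-0=1, -4-1=-5, -4--4=0 -> [0, 1, -5, 0]
Stage 2 (AMPLIFY 2): 0*2=0, 1*2=2, -5*2=-10, 0*2=0 -> [0, 2, -10, 0]
Stage 3 (ABS): |0|=0, |2|=2, |-10|=10, |0|=0 -> [0, 2, 10, 0]
Stage 4 (CLIP -9 3): clip(0,-9,3)=0, clip(2,-9,3)=2, clip(10,-9,3)=3, clip(0,-9,3)=0 -> [0, 2, 3, 0]

Answer: 0 2 3 0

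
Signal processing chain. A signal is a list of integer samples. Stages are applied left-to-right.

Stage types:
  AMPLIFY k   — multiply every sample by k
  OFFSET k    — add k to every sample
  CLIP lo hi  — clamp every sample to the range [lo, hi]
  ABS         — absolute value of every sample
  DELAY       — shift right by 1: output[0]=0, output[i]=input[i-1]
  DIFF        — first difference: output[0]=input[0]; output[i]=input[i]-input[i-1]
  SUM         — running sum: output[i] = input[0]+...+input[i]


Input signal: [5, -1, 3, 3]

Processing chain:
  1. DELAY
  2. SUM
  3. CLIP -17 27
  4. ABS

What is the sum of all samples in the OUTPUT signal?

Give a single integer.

Input: [5, -1, 3, 3]
Stage 1 (DELAY): [0, 5, -1, 3] = [0, 5, -1, 3] -> [0, 5, -1, 3]
Stage 2 (SUM): sum[0..0]=0, sum[0..1]=5, sum[0..2]=4, sum[0..3]=7 -> [0, 5, 4, 7]
Stage 3 (CLIP -17 27): clip(0,-17,27)=0, clip(5,-17,27)=5, clip(4,-17,27)=4, clip(7,-17,27)=7 -> [0, 5, 4, 7]
Stage 4 (ABS): |0|=0, |5|=5, |4|=4, |7|=7 -> [0, 5, 4, 7]
Output sum: 16

Answer: 16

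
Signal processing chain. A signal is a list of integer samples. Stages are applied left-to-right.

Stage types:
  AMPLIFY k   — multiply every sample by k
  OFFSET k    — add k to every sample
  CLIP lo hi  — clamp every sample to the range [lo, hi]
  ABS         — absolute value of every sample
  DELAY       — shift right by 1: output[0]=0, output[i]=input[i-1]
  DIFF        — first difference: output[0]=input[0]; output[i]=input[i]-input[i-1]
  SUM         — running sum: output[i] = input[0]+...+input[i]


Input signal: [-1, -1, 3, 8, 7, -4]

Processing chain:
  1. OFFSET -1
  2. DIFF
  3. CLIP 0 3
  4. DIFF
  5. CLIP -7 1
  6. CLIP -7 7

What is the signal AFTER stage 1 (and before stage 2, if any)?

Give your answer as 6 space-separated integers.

Input: [-1, -1, 3, 8, 7, -4]
Stage 1 (OFFSET -1): -1+-1=-2, -1+-1=-2, 3+-1=2, 8+-1=7, 7+-1=6, -4+-1=-5 -> [-2, -2, 2, 7, 6, -5]

Answer: -2 -2 2 7 6 -5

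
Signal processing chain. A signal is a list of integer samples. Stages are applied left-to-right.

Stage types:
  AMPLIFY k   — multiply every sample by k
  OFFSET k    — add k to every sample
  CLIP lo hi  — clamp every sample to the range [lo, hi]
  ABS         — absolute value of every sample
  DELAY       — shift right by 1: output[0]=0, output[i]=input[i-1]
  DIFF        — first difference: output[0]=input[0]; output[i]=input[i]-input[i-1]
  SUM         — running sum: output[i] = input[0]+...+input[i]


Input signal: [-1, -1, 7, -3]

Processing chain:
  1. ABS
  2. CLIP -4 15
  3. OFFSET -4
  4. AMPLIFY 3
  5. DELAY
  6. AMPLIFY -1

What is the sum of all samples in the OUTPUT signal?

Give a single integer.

Input: [-1, -1, 7, -3]
Stage 1 (ABS): |-1|=1, |-1|=1, |7|=7, |-3|=3 -> [1, 1, 7, 3]
Stage 2 (CLIP -4 15): clip(1,-4,15)=1, clip(1,-4,15)=1, clip(7,-4,15)=7, clip(3,-4,15)=3 -> [1, 1, 7, 3]
Stage 3 (OFFSET -4): 1+-4=-3, 1+-4=-3, 7+-4=3, 3+-4=-1 -> [-3, -3, 3, -1]
Stage 4 (AMPLIFY 3): -3*3=-9, -3*3=-9, 3*3=9, -1*3=-3 -> [-9, -9, 9, -3]
Stage 5 (DELAY): [0, -9, -9, 9] = [0, -9, -9, 9] -> [0, -9, -9, 9]
Stage 6 (AMPLIFY -1): 0*-1=0, -9*-1=9, -9*-1=9, 9*-1=-9 -> [0, 9, 9, -9]
Output sum: 9

Answer: 9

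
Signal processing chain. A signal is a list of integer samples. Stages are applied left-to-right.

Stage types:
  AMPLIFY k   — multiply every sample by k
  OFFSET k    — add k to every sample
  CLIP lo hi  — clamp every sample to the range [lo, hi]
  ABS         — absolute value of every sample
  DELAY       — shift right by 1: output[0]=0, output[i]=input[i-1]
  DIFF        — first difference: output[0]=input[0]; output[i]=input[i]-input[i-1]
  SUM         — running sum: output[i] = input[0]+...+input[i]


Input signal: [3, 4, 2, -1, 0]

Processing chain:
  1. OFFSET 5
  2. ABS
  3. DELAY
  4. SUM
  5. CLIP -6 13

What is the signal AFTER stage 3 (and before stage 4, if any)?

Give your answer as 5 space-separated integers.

Answer: 0 8 9 7 4

Derivation:
Input: [3, 4, 2, -1, 0]
Stage 1 (OFFSET 5): 3+5=8, 4+5=9, 2+5=7, -1+5=4, 0+5=5 -> [8, 9, 7, 4, 5]
Stage 2 (ABS): |8|=8, |9|=9, |7|=7, |4|=4, |5|=5 -> [8, 9, 7, 4, 5]
Stage 3 (DELAY): [0, 8, 9, 7, 4] = [0, 8, 9, 7, 4] -> [0, 8, 9, 7, 4]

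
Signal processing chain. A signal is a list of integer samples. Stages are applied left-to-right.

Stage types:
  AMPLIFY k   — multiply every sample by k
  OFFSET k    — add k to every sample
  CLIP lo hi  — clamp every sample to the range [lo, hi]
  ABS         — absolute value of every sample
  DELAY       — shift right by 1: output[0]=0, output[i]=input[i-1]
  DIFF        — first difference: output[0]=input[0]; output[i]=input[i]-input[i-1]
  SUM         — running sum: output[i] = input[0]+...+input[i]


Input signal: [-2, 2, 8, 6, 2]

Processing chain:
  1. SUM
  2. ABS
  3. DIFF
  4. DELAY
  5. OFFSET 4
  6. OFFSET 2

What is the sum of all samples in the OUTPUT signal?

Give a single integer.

Answer: 44

Derivation:
Input: [-2, 2, 8, 6, 2]
Stage 1 (SUM): sum[0..0]=-2, sum[0..1]=0, sum[0..2]=8, sum[0..3]=14, sum[0..4]=16 -> [-2, 0, 8, 14, 16]
Stage 2 (ABS): |-2|=2, |0|=0, |8|=8, |14|=14, |16|=16 -> [2, 0, 8, 14, 16]
Stage 3 (DIFF): s[0]=2, 0-2=-2, 8-0=8, 14-8=6, 16-14=2 -> [2, -2, 8, 6, 2]
Stage 4 (DELAY): [0, 2, -2, 8, 6] = [0, 2, -2, 8, 6] -> [0, 2, -2, 8, 6]
Stage 5 (OFFSET 4): 0+4=4, 2+4=6, -2+4=2, 8+4=12, 6+4=10 -> [4, 6, 2, 12, 10]
Stage 6 (OFFSET 2): 4+2=6, 6+2=8, 2+2=4, 12+2=14, 10+2=12 -> [6, 8, 4, 14, 12]
Output sum: 44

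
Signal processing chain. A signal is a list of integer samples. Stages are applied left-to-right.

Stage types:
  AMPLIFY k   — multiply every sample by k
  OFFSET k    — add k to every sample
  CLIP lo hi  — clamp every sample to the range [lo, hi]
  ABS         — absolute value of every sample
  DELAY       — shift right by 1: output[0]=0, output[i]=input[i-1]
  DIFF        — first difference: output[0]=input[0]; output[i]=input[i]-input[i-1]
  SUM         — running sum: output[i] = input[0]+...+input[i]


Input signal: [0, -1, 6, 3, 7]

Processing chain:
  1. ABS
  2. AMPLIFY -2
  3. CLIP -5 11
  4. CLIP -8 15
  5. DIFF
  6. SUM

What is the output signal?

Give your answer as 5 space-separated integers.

Input: [0, -1, 6, 3, 7]
Stage 1 (ABS): |0|=0, |-1|=1, |6|=6, |3|=3, |7|=7 -> [0, 1, 6, 3, 7]
Stage 2 (AMPLIFY -2): 0*-2=0, 1*-2=-2, 6*-2=-12, 3*-2=-6, 7*-2=-14 -> [0, -2, -12, -6, -14]
Stage 3 (CLIP -5 11): clip(0,-5,11)=0, clip(-2,-5,11)=-2, clip(-12,-5,11)=-5, clip(-6,-5,11)=-5, clip(-14,-5,11)=-5 -> [0, -2, -5, -5, -5]
Stage 4 (CLIP -8 15): clip(0,-8,15)=0, clip(-2,-8,15)=-2, clip(-5,-8,15)=-5, clip(-5,-8,15)=-5, clip(-5,-8,15)=-5 -> [0, -2, -5, -5, -5]
Stage 5 (DIFF): s[0]=0, -2-0=-2, -5--2=-3, -5--5=0, -5--5=0 -> [0, -2, -3, 0, 0]
Stage 6 (SUM): sum[0..0]=0, sum[0..1]=-2, sum[0..2]=-5, sum[0..3]=-5, sum[0..4]=-5 -> [0, -2, -5, -5, -5]

Answer: 0 -2 -5 -5 -5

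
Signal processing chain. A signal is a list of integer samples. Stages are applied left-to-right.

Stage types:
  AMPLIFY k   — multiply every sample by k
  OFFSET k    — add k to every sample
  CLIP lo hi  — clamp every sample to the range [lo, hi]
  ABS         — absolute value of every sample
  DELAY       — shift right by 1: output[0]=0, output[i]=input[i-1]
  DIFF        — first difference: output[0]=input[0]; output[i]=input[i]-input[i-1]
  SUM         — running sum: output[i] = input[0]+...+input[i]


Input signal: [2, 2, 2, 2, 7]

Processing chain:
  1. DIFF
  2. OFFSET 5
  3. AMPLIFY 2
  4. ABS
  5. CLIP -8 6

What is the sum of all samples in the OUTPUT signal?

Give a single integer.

Input: [2, 2, 2, 2, 7]
Stage 1 (DIFF): s[0]=2, 2-2=0, 2-2=0, 2-2=0, 7-2=5 -> [2, 0, 0, 0, 5]
Stage 2 (OFFSET 5): 2+5=7, 0+5=5, 0+5=5, 0+5=5, 5+5=10 -> [7, 5, 5, 5, 10]
Stage 3 (AMPLIFY 2): 7*2=14, 5*2=10, 5*2=10, 5*2=10, 10*2=20 -> [14, 10, 10, 10, 20]
Stage 4 (ABS): |14|=14, |10|=10, |10|=10, |10|=10, |20|=20 -> [14, 10, 10, 10, 20]
Stage 5 (CLIP -8 6): clip(14,-8,6)=6, clip(10,-8,6)=6, clip(10,-8,6)=6, clip(10,-8,6)=6, clip(20,-8,6)=6 -> [6, 6, 6, 6, 6]
Output sum: 30

Answer: 30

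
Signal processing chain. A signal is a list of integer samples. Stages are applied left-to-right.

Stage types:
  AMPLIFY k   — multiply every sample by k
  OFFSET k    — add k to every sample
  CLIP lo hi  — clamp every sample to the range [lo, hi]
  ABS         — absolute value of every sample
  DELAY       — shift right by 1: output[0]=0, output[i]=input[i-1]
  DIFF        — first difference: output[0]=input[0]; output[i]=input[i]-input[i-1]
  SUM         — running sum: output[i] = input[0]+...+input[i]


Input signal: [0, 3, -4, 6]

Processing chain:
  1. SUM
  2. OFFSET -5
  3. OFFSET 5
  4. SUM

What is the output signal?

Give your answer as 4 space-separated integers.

Answer: 0 3 2 7

Derivation:
Input: [0, 3, -4, 6]
Stage 1 (SUM): sum[0..0]=0, sum[0..1]=3, sum[0..2]=-1, sum[0..3]=5 -> [0, 3, -1, 5]
Stage 2 (OFFSET -5): 0+-5=-5, 3+-5=-2, -1+-5=-6, 5+-5=0 -> [-5, -2, -6, 0]
Stage 3 (OFFSET 5): -5+5=0, -2+5=3, -6+5=-1, 0+5=5 -> [0, 3, -1, 5]
Stage 4 (SUM): sum[0..0]=0, sum[0..1]=3, sum[0..2]=2, sum[0..3]=7 -> [0, 3, 2, 7]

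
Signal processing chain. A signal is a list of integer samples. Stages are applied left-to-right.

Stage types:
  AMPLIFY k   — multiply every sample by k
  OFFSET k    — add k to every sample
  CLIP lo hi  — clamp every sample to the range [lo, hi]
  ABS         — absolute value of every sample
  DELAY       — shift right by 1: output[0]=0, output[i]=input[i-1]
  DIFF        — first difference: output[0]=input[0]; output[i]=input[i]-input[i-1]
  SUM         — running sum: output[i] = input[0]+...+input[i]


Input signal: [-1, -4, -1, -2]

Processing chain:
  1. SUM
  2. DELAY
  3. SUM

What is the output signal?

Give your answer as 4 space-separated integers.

Answer: 0 -1 -6 -12

Derivation:
Input: [-1, -4, -1, -2]
Stage 1 (SUM): sum[0..0]=-1, sum[0..1]=-5, sum[0..2]=-6, sum[0..3]=-8 -> [-1, -5, -6, -8]
Stage 2 (DELAY): [0, -1, -5, -6] = [0, -1, -5, -6] -> [0, -1, -5, -6]
Stage 3 (SUM): sum[0..0]=0, sum[0..1]=-1, sum[0..2]=-6, sum[0..3]=-12 -> [0, -1, -6, -12]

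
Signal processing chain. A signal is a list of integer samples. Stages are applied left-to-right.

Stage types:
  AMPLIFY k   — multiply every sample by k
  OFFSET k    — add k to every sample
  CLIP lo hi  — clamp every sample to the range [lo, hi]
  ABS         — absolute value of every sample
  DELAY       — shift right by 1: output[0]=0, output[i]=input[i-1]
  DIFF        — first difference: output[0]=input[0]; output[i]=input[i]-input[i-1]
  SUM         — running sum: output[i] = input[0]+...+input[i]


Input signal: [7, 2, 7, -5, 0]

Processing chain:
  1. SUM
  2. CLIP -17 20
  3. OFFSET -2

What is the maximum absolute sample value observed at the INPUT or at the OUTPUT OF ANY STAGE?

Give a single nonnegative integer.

Answer: 16

Derivation:
Input: [7, 2, 7, -5, 0] (max |s|=7)
Stage 1 (SUM): sum[0..0]=7, sum[0..1]=9, sum[0..2]=16, sum[0..3]=11, sum[0..4]=11 -> [7, 9, 16, 11, 11] (max |s|=16)
Stage 2 (CLIP -17 20): clip(7,-17,20)=7, clip(9,-17,20)=9, clip(16,-17,20)=16, clip(11,-17,20)=11, clip(11,-17,20)=11 -> [7, 9, 16, 11, 11] (max |s|=16)
Stage 3 (OFFSET -2): 7+-2=5, 9+-2=7, 16+-2=14, 11+-2=9, 11+-2=9 -> [5, 7, 14, 9, 9] (max |s|=14)
Overall max amplitude: 16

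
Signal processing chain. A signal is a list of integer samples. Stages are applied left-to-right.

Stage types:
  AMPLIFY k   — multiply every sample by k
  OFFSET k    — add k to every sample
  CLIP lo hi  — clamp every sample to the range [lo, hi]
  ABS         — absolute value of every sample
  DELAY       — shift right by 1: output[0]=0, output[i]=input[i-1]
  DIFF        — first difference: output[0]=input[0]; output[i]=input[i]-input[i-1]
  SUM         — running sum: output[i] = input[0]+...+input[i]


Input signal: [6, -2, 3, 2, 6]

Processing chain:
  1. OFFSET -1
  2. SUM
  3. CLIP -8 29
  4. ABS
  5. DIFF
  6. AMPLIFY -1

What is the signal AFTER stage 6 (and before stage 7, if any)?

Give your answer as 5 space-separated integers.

Input: [6, -2, 3, 2, 6]
Stage 1 (OFFSET -1): 6+-1=5, -2+-1=-3, 3+-1=2, 2+-1=1, 6+-1=5 -> [5, -3, 2, 1, 5]
Stage 2 (SUM): sum[0..0]=5, sum[0..1]=2, sum[0..2]=4, sum[0..3]=5, sum[0..4]=10 -> [5, 2, 4, 5, 10]
Stage 3 (CLIP -8 29): clip(5,-8,29)=5, clip(2,-8,29)=2, clip(4,-8,29)=4, clip(5,-8,29)=5, clip(10,-8,29)=10 -> [5, 2, 4, 5, 10]
Stage 4 (ABS): |5|=5, |2|=2, |4|=4, |5|=5, |10|=10 -> [5, 2, 4, 5, 10]
Stage 5 (DIFF): s[0]=5, 2-5=-3, 4-2=2, 5-4=1, 10-5=5 -> [5, -3, 2, 1, 5]
Stage 6 (AMPLIFY -1): 5*-1=-5, -3*-1=3, 2*-1=-2, 1*-1=-1, 5*-1=-5 -> [-5, 3, -2, -1, -5]

Answer: -5 3 -2 -1 -5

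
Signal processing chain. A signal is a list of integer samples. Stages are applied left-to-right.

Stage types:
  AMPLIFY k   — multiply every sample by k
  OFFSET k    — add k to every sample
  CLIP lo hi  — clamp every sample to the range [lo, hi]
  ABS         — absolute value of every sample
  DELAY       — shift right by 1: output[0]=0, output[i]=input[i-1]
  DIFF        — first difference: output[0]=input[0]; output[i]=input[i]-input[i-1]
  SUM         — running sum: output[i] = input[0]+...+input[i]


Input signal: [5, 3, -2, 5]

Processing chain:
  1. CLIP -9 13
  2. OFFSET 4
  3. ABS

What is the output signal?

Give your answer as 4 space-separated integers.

Answer: 9 7 2 9

Derivation:
Input: [5, 3, -2, 5]
Stage 1 (CLIP -9 13): clip(5,-9,13)=5, clip(3,-9,13)=3, clip(-2,-9,13)=-2, clip(5,-9,13)=5 -> [5, 3, -2, 5]
Stage 2 (OFFSET 4): 5+4=9, 3+4=7, -2+4=2, 5+4=9 -> [9, 7, 2, 9]
Stage 3 (ABS): |9|=9, |7|=7, |2|=2, |9|=9 -> [9, 7, 2, 9]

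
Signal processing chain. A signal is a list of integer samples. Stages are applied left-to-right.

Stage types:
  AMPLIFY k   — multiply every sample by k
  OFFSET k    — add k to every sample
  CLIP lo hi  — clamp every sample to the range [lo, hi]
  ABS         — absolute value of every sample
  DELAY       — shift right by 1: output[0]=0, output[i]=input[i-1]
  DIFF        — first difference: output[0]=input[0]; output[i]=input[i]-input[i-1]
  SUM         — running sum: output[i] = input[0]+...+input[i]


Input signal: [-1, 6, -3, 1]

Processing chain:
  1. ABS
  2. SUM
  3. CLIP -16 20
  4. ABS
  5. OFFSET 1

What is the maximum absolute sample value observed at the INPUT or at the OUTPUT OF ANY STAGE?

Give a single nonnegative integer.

Input: [-1, 6, -3, 1] (max |s|=6)
Stage 1 (ABS): |-1|=1, |6|=6, |-3|=3, |1|=1 -> [1, 6, 3, 1] (max |s|=6)
Stage 2 (SUM): sum[0..0]=1, sum[0..1]=7, sum[0..2]=10, sum[0..3]=11 -> [1, 7, 10, 11] (max |s|=11)
Stage 3 (CLIP -16 20): clip(1,-16,20)=1, clip(7,-16,20)=7, clip(10,-16,20)=10, clip(11,-16,20)=11 -> [1, 7, 10, 11] (max |s|=11)
Stage 4 (ABS): |1|=1, |7|=7, |10|=10, |11|=11 -> [1, 7, 10, 11] (max |s|=11)
Stage 5 (OFFSET 1): 1+1=2, 7+1=8, 10+1=11, 11+1=12 -> [2, 8, 11, 12] (max |s|=12)
Overall max amplitude: 12

Answer: 12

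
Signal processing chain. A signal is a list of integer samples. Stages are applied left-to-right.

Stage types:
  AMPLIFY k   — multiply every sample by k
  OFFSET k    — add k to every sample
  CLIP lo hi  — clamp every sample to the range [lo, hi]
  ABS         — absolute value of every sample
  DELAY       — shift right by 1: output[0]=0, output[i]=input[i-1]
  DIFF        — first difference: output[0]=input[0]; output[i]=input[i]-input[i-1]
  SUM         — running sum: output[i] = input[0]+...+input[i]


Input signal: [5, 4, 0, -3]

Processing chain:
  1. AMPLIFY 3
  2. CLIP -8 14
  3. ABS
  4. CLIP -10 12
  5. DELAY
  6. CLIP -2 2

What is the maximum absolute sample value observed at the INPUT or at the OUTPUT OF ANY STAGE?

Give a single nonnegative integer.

Answer: 15

Derivation:
Input: [5, 4, 0, -3] (max |s|=5)
Stage 1 (AMPLIFY 3): 5*3=15, 4*3=12, 0*3=0, -3*3=-9 -> [15, 12, 0, -9] (max |s|=15)
Stage 2 (CLIP -8 14): clip(15,-8,14)=14, clip(12,-8,14)=12, clip(0,-8,14)=0, clip(-9,-8,14)=-8 -> [14, 12, 0, -8] (max |s|=14)
Stage 3 (ABS): |14|=14, |12|=12, |0|=0, |-8|=8 -> [14, 12, 0, 8] (max |s|=14)
Stage 4 (CLIP -10 12): clip(14,-10,12)=12, clip(12,-10,12)=12, clip(0,-10,12)=0, clip(8,-10,12)=8 -> [12, 12, 0, 8] (max |s|=12)
Stage 5 (DELAY): [0, 12, 12, 0] = [0, 12, 12, 0] -> [0, 12, 12, 0] (max |s|=12)
Stage 6 (CLIP -2 2): clip(0,-2,2)=0, clip(12,-2,2)=2, clip(12,-2,2)=2, clip(0,-2,2)=0 -> [0, 2, 2, 0] (max |s|=2)
Overall max amplitude: 15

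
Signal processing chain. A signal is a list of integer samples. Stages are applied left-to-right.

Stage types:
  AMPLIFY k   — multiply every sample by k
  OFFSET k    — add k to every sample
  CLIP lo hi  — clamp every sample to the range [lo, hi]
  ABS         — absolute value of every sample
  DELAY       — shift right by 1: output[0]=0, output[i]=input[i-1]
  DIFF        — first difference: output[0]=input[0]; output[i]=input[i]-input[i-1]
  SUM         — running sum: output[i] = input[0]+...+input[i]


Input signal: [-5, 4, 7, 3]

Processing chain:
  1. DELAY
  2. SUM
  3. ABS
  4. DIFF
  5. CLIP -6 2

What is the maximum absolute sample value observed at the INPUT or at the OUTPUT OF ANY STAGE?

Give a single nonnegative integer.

Answer: 7

Derivation:
Input: [-5, 4, 7, 3] (max |s|=7)
Stage 1 (DELAY): [0, -5, 4, 7] = [0, -5, 4, 7] -> [0, -5, 4, 7] (max |s|=7)
Stage 2 (SUM): sum[0..0]=0, sum[0..1]=-5, sum[0..2]=-1, sum[0..3]=6 -> [0, -5, -1, 6] (max |s|=6)
Stage 3 (ABS): |0|=0, |-5|=5, |-1|=1, |6|=6 -> [0, 5, 1, 6] (max |s|=6)
Stage 4 (DIFF): s[0]=0, 5-0=5, 1-5=-4, 6-1=5 -> [0, 5, -4, 5] (max |s|=5)
Stage 5 (CLIP -6 2): clip(0,-6,2)=0, clip(5,-6,2)=2, clip(-4,-6,2)=-4, clip(5,-6,2)=2 -> [0, 2, -4, 2] (max |s|=4)
Overall max amplitude: 7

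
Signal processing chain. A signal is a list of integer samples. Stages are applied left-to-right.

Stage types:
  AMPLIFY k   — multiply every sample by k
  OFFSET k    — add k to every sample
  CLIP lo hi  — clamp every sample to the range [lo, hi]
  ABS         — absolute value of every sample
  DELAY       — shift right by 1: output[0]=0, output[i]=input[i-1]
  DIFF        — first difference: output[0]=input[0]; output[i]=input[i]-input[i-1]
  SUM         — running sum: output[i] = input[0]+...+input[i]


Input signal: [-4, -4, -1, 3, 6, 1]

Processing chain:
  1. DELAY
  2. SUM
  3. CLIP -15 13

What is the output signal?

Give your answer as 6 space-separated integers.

Input: [-4, -4, -1, 3, 6, 1]
Stage 1 (DELAY): [0, -4, -4, -1, 3, 6] = [0, -4, -4, -1, 3, 6] -> [0, -4, -4, -1, 3, 6]
Stage 2 (SUM): sum[0..0]=0, sum[0..1]=-4, sum[0..2]=-8, sum[0..3]=-9, sum[0..4]=-6, sum[0..5]=0 -> [0, -4, -8, -9, -6, 0]
Stage 3 (CLIP -15 13): clip(0,-15,13)=0, clip(-4,-15,13)=-4, clip(-8,-15,13)=-8, clip(-9,-15,13)=-9, clip(-6,-15,13)=-6, clip(0,-15,13)=0 -> [0, -4, -8, -9, -6, 0]

Answer: 0 -4 -8 -9 -6 0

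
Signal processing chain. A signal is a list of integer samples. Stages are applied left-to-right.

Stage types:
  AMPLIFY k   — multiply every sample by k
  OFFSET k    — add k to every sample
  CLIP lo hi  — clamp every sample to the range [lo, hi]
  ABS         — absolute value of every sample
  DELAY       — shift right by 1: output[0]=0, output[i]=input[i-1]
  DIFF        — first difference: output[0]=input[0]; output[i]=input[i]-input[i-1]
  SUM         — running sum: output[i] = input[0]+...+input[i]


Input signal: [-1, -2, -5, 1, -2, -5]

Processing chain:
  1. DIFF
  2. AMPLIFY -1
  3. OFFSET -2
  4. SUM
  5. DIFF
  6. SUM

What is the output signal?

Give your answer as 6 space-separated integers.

Input: [-1, -2, -5, 1, -2, -5]
Stage 1 (DIFF): s[0]=-1, -2--1=-1, -5--2=-3, 1--5=6, -2-1=-3, -5--2=-3 -> [-1, -1, -3, 6, -3, -3]
Stage 2 (AMPLIFY -1): -1*-1=1, -1*-1=1, -3*-1=3, 6*-1=-6, -3*-1=3, -3*-1=3 -> [1, 1, 3, -6, 3, 3]
Stage 3 (OFFSET -2): 1+-2=-1, 1+-2=-1, 3+-2=1, -6+-2=-8, 3+-2=1, 3+-2=1 -> [-1, -1, 1, -8, 1, 1]
Stage 4 (SUM): sum[0..0]=-1, sum[0..1]=-2, sum[0..2]=-1, sum[0..3]=-9, sum[0..4]=-8, sum[0..5]=-7 -> [-1, -2, -1, -9, -8, -7]
Stage 5 (DIFF): s[0]=-1, -2--1=-1, -1--2=1, -9--1=-8, -8--9=1, -7--8=1 -> [-1, -1, 1, -8, 1, 1]
Stage 6 (SUM): sum[0..0]=-1, sum[0..1]=-2, sum[0..2]=-1, sum[0..3]=-9, sum[0..4]=-8, sum[0..5]=-7 -> [-1, -2, -1, -9, -8, -7]

Answer: -1 -2 -1 -9 -8 -7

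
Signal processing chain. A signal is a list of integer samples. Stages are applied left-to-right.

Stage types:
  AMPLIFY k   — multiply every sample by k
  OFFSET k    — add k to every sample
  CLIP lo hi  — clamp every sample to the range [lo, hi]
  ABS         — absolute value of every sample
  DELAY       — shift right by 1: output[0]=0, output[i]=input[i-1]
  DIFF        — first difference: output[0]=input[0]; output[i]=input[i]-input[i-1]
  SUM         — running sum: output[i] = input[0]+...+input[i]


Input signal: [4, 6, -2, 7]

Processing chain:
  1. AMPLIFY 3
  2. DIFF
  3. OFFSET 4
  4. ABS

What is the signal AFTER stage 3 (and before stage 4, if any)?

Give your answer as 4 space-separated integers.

Input: [4, 6, -2, 7]
Stage 1 (AMPLIFY 3): 4*3=12, 6*3=18, -2*3=-6, 7*3=21 -> [12, 18, -6, 21]
Stage 2 (DIFF): s[0]=12, 18-12=6, -6-18=-24, 21--6=27 -> [12, 6, -24, 27]
Stage 3 (OFFSET 4): 12+4=16, 6+4=10, -24+4=-20, 27+4=31 -> [16, 10, -20, 31]

Answer: 16 10 -20 31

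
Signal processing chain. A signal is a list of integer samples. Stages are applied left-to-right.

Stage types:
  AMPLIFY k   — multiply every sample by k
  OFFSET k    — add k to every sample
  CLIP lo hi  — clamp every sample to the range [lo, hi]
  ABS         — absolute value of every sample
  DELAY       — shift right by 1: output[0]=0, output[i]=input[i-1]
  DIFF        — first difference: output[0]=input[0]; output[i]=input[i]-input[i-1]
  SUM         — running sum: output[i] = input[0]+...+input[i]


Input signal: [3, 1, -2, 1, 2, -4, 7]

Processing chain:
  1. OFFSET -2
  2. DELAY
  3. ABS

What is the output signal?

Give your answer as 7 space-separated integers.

Answer: 0 1 1 4 1 0 6

Derivation:
Input: [3, 1, -2, 1, 2, -4, 7]
Stage 1 (OFFSET -2): 3+-2=1, 1+-2=-1, -2+-2=-4, 1+-2=-1, 2+-2=0, -4+-2=-6, 7+-2=5 -> [1, -1, -4, -1, 0, -6, 5]
Stage 2 (DELAY): [0, 1, -1, -4, -1, 0, -6] = [0, 1, -1, -4, -1, 0, -6] -> [0, 1, -1, -4, -1, 0, -6]
Stage 3 (ABS): |0|=0, |1|=1, |-1|=1, |-4|=4, |-1|=1, |0|=0, |-6|=6 -> [0, 1, 1, 4, 1, 0, 6]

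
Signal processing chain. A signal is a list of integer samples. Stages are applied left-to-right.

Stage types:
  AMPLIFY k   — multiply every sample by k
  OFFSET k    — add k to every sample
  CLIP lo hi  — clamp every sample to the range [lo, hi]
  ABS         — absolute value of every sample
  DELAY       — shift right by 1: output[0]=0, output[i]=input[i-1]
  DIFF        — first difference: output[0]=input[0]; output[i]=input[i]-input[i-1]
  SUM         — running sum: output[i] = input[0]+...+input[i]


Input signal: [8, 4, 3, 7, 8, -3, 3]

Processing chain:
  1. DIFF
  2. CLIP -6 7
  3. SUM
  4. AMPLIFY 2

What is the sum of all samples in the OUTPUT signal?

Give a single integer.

Input: [8, 4, 3, 7, 8, -3, 3]
Stage 1 (DIFF): s[0]=8, 4-8=-4, 3-4=-1, 7-3=4, 8-7=1, -3-8=-11, 3--3=6 -> [8, -4, -1, 4, 1, -11, 6]
Stage 2 (CLIP -6 7): clip(8,-6,7)=7, clip(-4,-6,7)=-4, clip(-1,-6,7)=-1, clip(4,-6,7)=4, clip(1,-6,7)=1, clip(-11,-6,7)=-6, clip(6,-6,7)=6 -> [7, -4, -1, 4, 1, -6, 6]
Stage 3 (SUM): sum[0..0]=7, sum[0..1]=3, sum[0..2]=2, sum[0..3]=6, sum[0..4]=7, sum[0..5]=1, sum[0..6]=7 -> [7, 3, 2, 6, 7, 1, 7]
Stage 4 (AMPLIFY 2): 7*2=14, 3*2=6, 2*2=4, 6*2=12, 7*2=14, 1*2=2, 7*2=14 -> [14, 6, 4, 12, 14, 2, 14]
Output sum: 66

Answer: 66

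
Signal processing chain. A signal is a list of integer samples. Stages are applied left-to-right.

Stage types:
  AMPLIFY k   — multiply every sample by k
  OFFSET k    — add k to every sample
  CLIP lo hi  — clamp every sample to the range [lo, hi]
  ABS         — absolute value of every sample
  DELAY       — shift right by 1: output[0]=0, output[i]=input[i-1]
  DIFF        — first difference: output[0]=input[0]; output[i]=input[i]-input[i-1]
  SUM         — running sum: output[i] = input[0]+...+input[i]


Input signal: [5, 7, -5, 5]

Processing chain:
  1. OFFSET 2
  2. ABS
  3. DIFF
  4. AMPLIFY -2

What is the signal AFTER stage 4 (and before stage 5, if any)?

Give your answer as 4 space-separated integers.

Answer: -14 -4 12 -8

Derivation:
Input: [5, 7, -5, 5]
Stage 1 (OFFSET 2): 5+2=7, 7+2=9, -5+2=-3, 5+2=7 -> [7, 9, -3, 7]
Stage 2 (ABS): |7|=7, |9|=9, |-3|=3, |7|=7 -> [7, 9, 3, 7]
Stage 3 (DIFF): s[0]=7, 9-7=2, 3-9=-6, 7-3=4 -> [7, 2, -6, 4]
Stage 4 (AMPLIFY -2): 7*-2=-14, 2*-2=-4, -6*-2=12, 4*-2=-8 -> [-14, -4, 12, -8]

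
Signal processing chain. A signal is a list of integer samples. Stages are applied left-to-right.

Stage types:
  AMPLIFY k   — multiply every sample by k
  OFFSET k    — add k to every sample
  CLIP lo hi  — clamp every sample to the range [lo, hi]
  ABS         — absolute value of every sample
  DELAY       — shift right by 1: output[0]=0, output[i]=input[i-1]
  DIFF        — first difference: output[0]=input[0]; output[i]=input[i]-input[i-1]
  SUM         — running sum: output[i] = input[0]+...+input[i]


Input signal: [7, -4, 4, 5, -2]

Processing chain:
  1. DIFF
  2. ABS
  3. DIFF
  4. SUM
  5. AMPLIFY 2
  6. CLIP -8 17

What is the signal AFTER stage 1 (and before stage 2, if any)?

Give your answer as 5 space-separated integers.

Input: [7, -4, 4, 5, -2]
Stage 1 (DIFF): s[0]=7, -4-7=-11, 4--4=8, 5-4=1, -2-5=-7 -> [7, -11, 8, 1, -7]

Answer: 7 -11 8 1 -7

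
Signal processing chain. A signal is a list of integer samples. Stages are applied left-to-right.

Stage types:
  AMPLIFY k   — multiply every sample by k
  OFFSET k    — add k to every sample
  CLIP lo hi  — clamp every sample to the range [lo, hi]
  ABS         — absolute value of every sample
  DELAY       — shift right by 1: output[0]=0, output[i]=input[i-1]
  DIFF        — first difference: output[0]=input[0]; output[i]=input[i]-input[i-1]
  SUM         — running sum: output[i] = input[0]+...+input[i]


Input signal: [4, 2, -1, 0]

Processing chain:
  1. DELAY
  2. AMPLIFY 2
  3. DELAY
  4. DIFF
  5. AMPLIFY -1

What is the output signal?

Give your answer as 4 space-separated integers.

Answer: 0 0 -8 4

Derivation:
Input: [4, 2, -1, 0]
Stage 1 (DELAY): [0, 4, 2, -1] = [0, 4, 2, -1] -> [0, 4, 2, -1]
Stage 2 (AMPLIFY 2): 0*2=0, 4*2=8, 2*2=4, -1*2=-2 -> [0, 8, 4, -2]
Stage 3 (DELAY): [0, 0, 8, 4] = [0, 0, 8, 4] -> [0, 0, 8, 4]
Stage 4 (DIFF): s[0]=0, 0-0=0, 8-0=8, 4-8=-4 -> [0, 0, 8, -4]
Stage 5 (AMPLIFY -1): 0*-1=0, 0*-1=0, 8*-1=-8, -4*-1=4 -> [0, 0, -8, 4]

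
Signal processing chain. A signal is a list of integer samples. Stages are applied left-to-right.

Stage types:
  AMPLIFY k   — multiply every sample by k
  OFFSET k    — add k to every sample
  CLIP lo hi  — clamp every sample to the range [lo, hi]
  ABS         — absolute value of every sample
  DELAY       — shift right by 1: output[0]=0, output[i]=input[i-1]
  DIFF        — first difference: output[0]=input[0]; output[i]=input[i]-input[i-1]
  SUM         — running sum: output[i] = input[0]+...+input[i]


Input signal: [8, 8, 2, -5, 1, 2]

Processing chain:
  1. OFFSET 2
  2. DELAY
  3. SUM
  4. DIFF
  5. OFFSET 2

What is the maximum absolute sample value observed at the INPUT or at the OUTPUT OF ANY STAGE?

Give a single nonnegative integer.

Input: [8, 8, 2, -5, 1, 2] (max |s|=8)
Stage 1 (OFFSET 2): 8+2=10, 8+2=10, 2+2=4, -5+2=-3, 1+2=3, 2+2=4 -> [10, 10, 4, -3, 3, 4] (max |s|=10)
Stage 2 (DELAY): [0, 10, 10, 4, -3, 3] = [0, 10, 10, 4, -3, 3] -> [0, 10, 10, 4, -3, 3] (max |s|=10)
Stage 3 (SUM): sum[0..0]=0, sum[0..1]=10, sum[0..2]=20, sum[0..3]=24, sum[0..4]=21, sum[0..5]=24 -> [0, 10, 20, 24, 21, 24] (max |s|=24)
Stage 4 (DIFF): s[0]=0, 10-0=10, 20-10=10, 24-20=4, 21-24=-3, 24-21=3 -> [0, 10, 10, 4, -3, 3] (max |s|=10)
Stage 5 (OFFSET 2): 0+2=2, 10+2=12, 10+2=12, 4+2=6, -3+2=-1, 3+2=5 -> [2, 12, 12, 6, -1, 5] (max |s|=12)
Overall max amplitude: 24

Answer: 24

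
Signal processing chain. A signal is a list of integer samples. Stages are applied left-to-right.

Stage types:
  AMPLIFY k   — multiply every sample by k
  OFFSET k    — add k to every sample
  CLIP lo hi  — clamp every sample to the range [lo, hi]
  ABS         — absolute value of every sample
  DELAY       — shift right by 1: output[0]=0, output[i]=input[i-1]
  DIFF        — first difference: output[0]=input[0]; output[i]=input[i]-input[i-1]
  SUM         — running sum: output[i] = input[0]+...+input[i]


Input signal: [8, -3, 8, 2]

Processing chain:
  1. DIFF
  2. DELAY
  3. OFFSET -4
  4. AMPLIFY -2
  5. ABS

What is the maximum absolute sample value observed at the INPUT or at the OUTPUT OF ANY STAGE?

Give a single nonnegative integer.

Answer: 30

Derivation:
Input: [8, -3, 8, 2] (max |s|=8)
Stage 1 (DIFF): s[0]=8, -3-8=-11, 8--3=11, 2-8=-6 -> [8, -11, 11, -6] (max |s|=11)
Stage 2 (DELAY): [0, 8, -11, 11] = [0, 8, -11, 11] -> [0, 8, -11, 11] (max |s|=11)
Stage 3 (OFFSET -4): 0+-4=-4, 8+-4=4, -11+-4=-15, 11+-4=7 -> [-4, 4, -15, 7] (max |s|=15)
Stage 4 (AMPLIFY -2): -4*-2=8, 4*-2=-8, -15*-2=30, 7*-2=-14 -> [8, -8, 30, -14] (max |s|=30)
Stage 5 (ABS): |8|=8, |-8|=8, |30|=30, |-14|=14 -> [8, 8, 30, 14] (max |s|=30)
Overall max amplitude: 30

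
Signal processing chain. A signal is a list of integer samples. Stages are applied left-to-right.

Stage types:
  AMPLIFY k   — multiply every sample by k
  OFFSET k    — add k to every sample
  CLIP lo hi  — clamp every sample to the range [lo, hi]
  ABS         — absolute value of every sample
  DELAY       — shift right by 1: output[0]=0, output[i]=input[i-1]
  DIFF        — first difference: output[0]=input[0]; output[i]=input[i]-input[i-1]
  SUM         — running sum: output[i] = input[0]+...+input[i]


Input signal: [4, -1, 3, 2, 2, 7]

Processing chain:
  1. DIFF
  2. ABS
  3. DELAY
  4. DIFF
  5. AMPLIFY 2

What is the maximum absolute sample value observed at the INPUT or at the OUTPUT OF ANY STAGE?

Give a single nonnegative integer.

Answer: 8

Derivation:
Input: [4, -1, 3, 2, 2, 7] (max |s|=7)
Stage 1 (DIFF): s[0]=4, -1-4=-5, 3--1=4, 2-3=-1, 2-2=0, 7-2=5 -> [4, -5, 4, -1, 0, 5] (max |s|=5)
Stage 2 (ABS): |4|=4, |-5|=5, |4|=4, |-1|=1, |0|=0, |5|=5 -> [4, 5, 4, 1, 0, 5] (max |s|=5)
Stage 3 (DELAY): [0, 4, 5, 4, 1, 0] = [0, 4, 5, 4, 1, 0] -> [0, 4, 5, 4, 1, 0] (max |s|=5)
Stage 4 (DIFF): s[0]=0, 4-0=4, 5-4=1, 4-5=-1, 1-4=-3, 0-1=-1 -> [0, 4, 1, -1, -3, -1] (max |s|=4)
Stage 5 (AMPLIFY 2): 0*2=0, 4*2=8, 1*2=2, -1*2=-2, -3*2=-6, -1*2=-2 -> [0, 8, 2, -2, -6, -2] (max |s|=8)
Overall max amplitude: 8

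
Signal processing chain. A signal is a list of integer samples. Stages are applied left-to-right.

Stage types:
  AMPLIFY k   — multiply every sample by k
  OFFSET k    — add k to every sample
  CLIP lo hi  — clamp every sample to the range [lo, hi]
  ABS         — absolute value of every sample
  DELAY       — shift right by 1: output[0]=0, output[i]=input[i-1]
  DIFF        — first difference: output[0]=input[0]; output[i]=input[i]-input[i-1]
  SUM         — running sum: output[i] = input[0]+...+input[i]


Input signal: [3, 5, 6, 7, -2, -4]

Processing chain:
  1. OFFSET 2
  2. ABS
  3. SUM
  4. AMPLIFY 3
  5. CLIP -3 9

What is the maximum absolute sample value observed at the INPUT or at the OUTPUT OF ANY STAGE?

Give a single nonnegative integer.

Input: [3, 5, 6, 7, -2, -4] (max |s|=7)
Stage 1 (OFFSET 2): 3+2=5, 5+2=7, 6+2=8, 7+2=9, -2+2=0, -4+2=-2 -> [5, 7, 8, 9, 0, -2] (max |s|=9)
Stage 2 (ABS): |5|=5, |7|=7, |8|=8, |9|=9, |0|=0, |-2|=2 -> [5, 7, 8, 9, 0, 2] (max |s|=9)
Stage 3 (SUM): sum[0..0]=5, sum[0..1]=12, sum[0..2]=20, sum[0..3]=29, sum[0..4]=29, sum[0..5]=31 -> [5, 12, 20, 29, 29, 31] (max |s|=31)
Stage 4 (AMPLIFY 3): 5*3=15, 12*3=36, 20*3=60, 29*3=87, 29*3=87, 31*3=93 -> [15, 36, 60, 87, 87, 93] (max |s|=93)
Stage 5 (CLIP -3 9): clip(15,-3,9)=9, clip(36,-3,9)=9, clip(60,-3,9)=9, clip(87,-3,9)=9, clip(87,-3,9)=9, clip(93,-3,9)=9 -> [9, 9, 9, 9, 9, 9] (max |s|=9)
Overall max amplitude: 93

Answer: 93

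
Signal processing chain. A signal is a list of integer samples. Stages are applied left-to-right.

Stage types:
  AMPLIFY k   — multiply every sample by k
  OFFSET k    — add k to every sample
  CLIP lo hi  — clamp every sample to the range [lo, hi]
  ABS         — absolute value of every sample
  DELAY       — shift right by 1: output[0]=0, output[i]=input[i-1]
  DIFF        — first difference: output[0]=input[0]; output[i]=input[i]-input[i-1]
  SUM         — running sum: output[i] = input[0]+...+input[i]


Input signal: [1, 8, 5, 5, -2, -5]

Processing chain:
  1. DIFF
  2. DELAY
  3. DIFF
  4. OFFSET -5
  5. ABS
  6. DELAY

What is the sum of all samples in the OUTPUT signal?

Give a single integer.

Answer: 27

Derivation:
Input: [1, 8, 5, 5, -2, -5]
Stage 1 (DIFF): s[0]=1, 8-1=7, 5-8=-3, 5-5=0, -2-5=-7, -5--2=-3 -> [1, 7, -3, 0, -7, -3]
Stage 2 (DELAY): [0, 1, 7, -3, 0, -7] = [0, 1, 7, -3, 0, -7] -> [0, 1, 7, -3, 0, -7]
Stage 3 (DIFF): s[0]=0, 1-0=1, 7-1=6, -3-7=-10, 0--3=3, -7-0=-7 -> [0, 1, 6, -10, 3, -7]
Stage 4 (OFFSET -5): 0+-5=-5, 1+-5=-4, 6+-5=1, -10+-5=-15, 3+-5=-2, -7+-5=-12 -> [-5, -4, 1, -15, -2, -12]
Stage 5 (ABS): |-5|=5, |-4|=4, |1|=1, |-15|=15, |-2|=2, |-12|=12 -> [5, 4, 1, 15, 2, 12]
Stage 6 (DELAY): [0, 5, 4, 1, 15, 2] = [0, 5, 4, 1, 15, 2] -> [0, 5, 4, 1, 15, 2]
Output sum: 27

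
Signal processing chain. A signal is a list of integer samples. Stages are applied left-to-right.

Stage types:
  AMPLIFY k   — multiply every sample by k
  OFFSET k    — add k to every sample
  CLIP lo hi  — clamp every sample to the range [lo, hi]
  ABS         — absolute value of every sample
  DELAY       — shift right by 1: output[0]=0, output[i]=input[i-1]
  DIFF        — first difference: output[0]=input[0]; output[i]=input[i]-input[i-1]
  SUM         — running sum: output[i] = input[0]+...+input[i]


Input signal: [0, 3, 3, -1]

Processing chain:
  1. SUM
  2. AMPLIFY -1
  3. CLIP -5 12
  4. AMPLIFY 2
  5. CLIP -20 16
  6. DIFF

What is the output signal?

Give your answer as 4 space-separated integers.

Answer: 0 -6 -4 0

Derivation:
Input: [0, 3, 3, -1]
Stage 1 (SUM): sum[0..0]=0, sum[0..1]=3, sum[0..2]=6, sum[0..3]=5 -> [0, 3, 6, 5]
Stage 2 (AMPLIFY -1): 0*-1=0, 3*-1=-3, 6*-1=-6, 5*-1=-5 -> [0, -3, -6, -5]
Stage 3 (CLIP -5 12): clip(0,-5,12)=0, clip(-3,-5,12)=-3, clip(-6,-5,12)=-5, clip(-5,-5,12)=-5 -> [0, -3, -5, -5]
Stage 4 (AMPLIFY 2): 0*2=0, -3*2=-6, -5*2=-10, -5*2=-10 -> [0, -6, -10, -10]
Stage 5 (CLIP -20 16): clip(0,-20,16)=0, clip(-6,-20,16)=-6, clip(-10,-20,16)=-10, clip(-10,-20,16)=-10 -> [0, -6, -10, -10]
Stage 6 (DIFF): s[0]=0, -6-0=-6, -10--6=-4, -10--10=0 -> [0, -6, -4, 0]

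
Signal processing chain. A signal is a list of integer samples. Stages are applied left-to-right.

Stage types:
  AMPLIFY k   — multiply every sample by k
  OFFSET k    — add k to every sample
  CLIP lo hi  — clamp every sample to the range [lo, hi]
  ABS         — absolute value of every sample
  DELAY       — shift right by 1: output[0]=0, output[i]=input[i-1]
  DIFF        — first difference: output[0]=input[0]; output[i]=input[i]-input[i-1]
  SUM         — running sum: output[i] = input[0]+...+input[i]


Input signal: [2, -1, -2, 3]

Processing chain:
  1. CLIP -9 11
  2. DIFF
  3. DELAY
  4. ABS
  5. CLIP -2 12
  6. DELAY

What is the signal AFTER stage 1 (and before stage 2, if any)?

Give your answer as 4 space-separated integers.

Answer: 2 -1 -2 3

Derivation:
Input: [2, -1, -2, 3]
Stage 1 (CLIP -9 11): clip(2,-9,11)=2, clip(-1,-9,11)=-1, clip(-2,-9,11)=-2, clip(3,-9,11)=3 -> [2, -1, -2, 3]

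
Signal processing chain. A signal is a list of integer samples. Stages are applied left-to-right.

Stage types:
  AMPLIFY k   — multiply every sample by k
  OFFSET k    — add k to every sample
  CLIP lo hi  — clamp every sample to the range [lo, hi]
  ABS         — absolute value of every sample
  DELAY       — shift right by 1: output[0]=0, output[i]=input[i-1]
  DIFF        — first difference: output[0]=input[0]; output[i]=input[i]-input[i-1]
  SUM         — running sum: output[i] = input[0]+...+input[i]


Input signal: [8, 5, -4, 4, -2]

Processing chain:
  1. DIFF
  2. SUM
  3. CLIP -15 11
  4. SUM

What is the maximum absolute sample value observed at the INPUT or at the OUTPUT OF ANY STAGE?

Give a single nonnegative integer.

Input: [8, 5, -4, 4, -2] (max |s|=8)
Stage 1 (DIFF): s[0]=8, 5-8=-3, -4-5=-9, 4--4=8, -2-4=-6 -> [8, -3, -9, 8, -6] (max |s|=9)
Stage 2 (SUM): sum[0..0]=8, sum[0..1]=5, sum[0..2]=-4, sum[0..3]=4, sum[0..4]=-2 -> [8, 5, -4, 4, -2] (max |s|=8)
Stage 3 (CLIP -15 11): clip(8,-15,11)=8, clip(5,-15,11)=5, clip(-4,-15,11)=-4, clip(4,-15,11)=4, clip(-2,-15,11)=-2 -> [8, 5, -4, 4, -2] (max |s|=8)
Stage 4 (SUM): sum[0..0]=8, sum[0..1]=13, sum[0..2]=9, sum[0..3]=13, sum[0..4]=11 -> [8, 13, 9, 13, 11] (max |s|=13)
Overall max amplitude: 13

Answer: 13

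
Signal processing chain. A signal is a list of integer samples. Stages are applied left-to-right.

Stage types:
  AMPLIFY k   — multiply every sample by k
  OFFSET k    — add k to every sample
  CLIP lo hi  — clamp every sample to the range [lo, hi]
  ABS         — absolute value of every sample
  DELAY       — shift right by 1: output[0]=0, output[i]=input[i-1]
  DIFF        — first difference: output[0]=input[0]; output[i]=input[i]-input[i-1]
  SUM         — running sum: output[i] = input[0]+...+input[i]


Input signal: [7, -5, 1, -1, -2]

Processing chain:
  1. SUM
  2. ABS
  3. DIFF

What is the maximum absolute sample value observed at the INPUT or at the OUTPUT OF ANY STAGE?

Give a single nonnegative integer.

Answer: 7

Derivation:
Input: [7, -5, 1, -1, -2] (max |s|=7)
Stage 1 (SUM): sum[0..0]=7, sum[0..1]=2, sum[0..2]=3, sum[0..3]=2, sum[0..4]=0 -> [7, 2, 3, 2, 0] (max |s|=7)
Stage 2 (ABS): |7|=7, |2|=2, |3|=3, |2|=2, |0|=0 -> [7, 2, 3, 2, 0] (max |s|=7)
Stage 3 (DIFF): s[0]=7, 2-7=-5, 3-2=1, 2-3=-1, 0-2=-2 -> [7, -5, 1, -1, -2] (max |s|=7)
Overall max amplitude: 7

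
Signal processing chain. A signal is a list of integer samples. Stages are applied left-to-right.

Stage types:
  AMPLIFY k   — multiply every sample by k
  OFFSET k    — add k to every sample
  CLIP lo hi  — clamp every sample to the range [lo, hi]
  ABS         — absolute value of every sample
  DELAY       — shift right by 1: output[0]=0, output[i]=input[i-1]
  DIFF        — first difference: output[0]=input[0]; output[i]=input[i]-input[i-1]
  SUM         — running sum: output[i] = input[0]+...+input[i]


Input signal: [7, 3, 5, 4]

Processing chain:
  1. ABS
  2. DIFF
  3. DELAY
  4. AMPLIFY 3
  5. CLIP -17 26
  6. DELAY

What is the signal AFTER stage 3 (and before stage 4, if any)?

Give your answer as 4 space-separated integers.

Input: [7, 3, 5, 4]
Stage 1 (ABS): |7|=7, |3|=3, |5|=5, |4|=4 -> [7, 3, 5, 4]
Stage 2 (DIFF): s[0]=7, 3-7=-4, 5-3=2, 4-5=-1 -> [7, -4, 2, -1]
Stage 3 (DELAY): [0, 7, -4, 2] = [0, 7, -4, 2] -> [0, 7, -4, 2]

Answer: 0 7 -4 2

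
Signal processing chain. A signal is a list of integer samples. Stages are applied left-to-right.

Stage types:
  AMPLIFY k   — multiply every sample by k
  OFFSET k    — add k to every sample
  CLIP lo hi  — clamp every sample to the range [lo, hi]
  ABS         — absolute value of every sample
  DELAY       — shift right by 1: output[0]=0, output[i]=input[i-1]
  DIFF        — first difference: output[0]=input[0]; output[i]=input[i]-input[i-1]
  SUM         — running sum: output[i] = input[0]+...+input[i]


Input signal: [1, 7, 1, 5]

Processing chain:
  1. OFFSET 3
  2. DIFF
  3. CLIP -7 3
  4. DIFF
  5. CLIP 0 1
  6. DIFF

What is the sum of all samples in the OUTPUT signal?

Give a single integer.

Input: [1, 7, 1, 5]
Stage 1 (OFFSET 3): 1+3=4, 7+3=10, 1+3=4, 5+3=8 -> [4, 10, 4, 8]
Stage 2 (DIFF): s[0]=4, 10-4=6, 4-10=-6, 8-4=4 -> [4, 6, -6, 4]
Stage 3 (CLIP -7 3): clip(4,-7,3)=3, clip(6,-7,3)=3, clip(-6,-7,3)=-6, clip(4,-7,3)=3 -> [3, 3, -6, 3]
Stage 4 (DIFF): s[0]=3, 3-3=0, -6-3=-9, 3--6=9 -> [3, 0, -9, 9]
Stage 5 (CLIP 0 1): clip(3,0,1)=1, clip(0,0,1)=0, clip(-9,0,1)=0, clip(9,0,1)=1 -> [1, 0, 0, 1]
Stage 6 (DIFF): s[0]=1, 0-1=-1, 0-0=0, 1-0=1 -> [1, -1, 0, 1]
Output sum: 1

Answer: 1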